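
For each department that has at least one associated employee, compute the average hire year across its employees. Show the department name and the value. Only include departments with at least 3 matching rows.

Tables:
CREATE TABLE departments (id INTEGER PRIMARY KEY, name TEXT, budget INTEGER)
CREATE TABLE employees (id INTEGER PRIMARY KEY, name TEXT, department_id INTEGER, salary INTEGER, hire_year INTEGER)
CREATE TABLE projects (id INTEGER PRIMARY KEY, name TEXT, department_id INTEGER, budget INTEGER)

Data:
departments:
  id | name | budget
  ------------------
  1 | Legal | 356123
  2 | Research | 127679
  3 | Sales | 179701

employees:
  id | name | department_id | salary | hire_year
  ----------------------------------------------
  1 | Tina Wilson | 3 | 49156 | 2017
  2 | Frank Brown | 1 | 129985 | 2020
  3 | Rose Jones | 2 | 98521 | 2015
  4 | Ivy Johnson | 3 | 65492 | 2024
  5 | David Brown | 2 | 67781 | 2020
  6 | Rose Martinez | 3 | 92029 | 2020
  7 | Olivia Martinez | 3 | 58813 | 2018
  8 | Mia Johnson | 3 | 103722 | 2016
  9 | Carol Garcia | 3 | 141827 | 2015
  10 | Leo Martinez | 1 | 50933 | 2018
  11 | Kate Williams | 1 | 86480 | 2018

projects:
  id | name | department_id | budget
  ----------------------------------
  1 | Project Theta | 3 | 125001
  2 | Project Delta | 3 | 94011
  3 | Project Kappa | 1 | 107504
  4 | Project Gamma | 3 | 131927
SELECT p.name, AVG(c.hire_year) AS avg_hire_year FROM employees c JOIN departments p ON c.department_id = p.id GROUP BY p.id, p.name HAVING COUNT(*) >= 3

Execution result:
name | avg_hire_year
Legal | 2018.67
Sales | 2018.33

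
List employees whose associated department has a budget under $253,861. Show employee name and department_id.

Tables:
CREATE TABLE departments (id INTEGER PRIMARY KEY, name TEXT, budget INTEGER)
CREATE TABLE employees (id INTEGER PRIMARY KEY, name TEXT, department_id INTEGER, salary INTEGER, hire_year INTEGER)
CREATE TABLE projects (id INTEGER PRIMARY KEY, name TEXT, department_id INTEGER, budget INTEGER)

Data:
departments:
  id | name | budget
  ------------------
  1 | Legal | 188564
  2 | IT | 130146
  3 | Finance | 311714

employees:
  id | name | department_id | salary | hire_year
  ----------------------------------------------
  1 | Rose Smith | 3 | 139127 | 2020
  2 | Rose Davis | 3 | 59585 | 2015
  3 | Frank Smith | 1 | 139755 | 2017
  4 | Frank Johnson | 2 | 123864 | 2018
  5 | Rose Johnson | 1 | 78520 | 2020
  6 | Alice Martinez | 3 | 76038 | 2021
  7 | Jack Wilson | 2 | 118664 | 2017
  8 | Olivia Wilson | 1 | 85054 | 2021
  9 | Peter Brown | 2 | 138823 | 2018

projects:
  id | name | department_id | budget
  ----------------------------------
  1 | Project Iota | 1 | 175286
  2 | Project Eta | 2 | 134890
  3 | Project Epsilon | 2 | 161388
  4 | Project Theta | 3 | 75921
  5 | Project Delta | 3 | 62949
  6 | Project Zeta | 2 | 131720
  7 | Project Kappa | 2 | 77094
SELECT name, department_id FROM employees WHERE department_id IN (SELECT id FROM departments WHERE budget < 253861)

Execution result:
name | department_id
Frank Smith | 1
Frank Johnson | 2
Rose Johnson | 1
Jack Wilson | 2
Olivia Wilson | 1
Peter Brown | 2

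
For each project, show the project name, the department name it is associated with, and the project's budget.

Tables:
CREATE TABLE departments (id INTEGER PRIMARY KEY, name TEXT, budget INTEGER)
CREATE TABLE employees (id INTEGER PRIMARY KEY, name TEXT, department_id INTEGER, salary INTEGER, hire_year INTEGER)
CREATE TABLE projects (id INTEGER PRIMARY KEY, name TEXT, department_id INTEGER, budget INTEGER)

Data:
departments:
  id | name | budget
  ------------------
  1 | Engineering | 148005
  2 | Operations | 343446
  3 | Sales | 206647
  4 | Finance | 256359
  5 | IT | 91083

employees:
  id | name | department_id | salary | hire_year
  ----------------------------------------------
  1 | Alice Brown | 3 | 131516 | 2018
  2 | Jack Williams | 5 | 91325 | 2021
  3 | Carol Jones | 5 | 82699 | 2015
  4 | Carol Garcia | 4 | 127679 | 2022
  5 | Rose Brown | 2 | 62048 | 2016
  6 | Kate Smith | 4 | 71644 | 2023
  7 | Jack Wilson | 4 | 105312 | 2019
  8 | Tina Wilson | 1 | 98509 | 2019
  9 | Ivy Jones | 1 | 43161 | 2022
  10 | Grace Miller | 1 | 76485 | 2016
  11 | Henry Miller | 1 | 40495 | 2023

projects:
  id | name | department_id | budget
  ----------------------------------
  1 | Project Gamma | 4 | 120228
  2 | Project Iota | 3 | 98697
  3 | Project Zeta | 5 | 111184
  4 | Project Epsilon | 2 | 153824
SELECT c.name, p.name AS department, c.budget FROM projects c JOIN departments p ON c.department_id = p.id

Execution result:
name | department | budget
Project Gamma | Finance | 120228
Project Iota | Sales | 98697
Project Zeta | IT | 111184
Project Epsilon | Operations | 153824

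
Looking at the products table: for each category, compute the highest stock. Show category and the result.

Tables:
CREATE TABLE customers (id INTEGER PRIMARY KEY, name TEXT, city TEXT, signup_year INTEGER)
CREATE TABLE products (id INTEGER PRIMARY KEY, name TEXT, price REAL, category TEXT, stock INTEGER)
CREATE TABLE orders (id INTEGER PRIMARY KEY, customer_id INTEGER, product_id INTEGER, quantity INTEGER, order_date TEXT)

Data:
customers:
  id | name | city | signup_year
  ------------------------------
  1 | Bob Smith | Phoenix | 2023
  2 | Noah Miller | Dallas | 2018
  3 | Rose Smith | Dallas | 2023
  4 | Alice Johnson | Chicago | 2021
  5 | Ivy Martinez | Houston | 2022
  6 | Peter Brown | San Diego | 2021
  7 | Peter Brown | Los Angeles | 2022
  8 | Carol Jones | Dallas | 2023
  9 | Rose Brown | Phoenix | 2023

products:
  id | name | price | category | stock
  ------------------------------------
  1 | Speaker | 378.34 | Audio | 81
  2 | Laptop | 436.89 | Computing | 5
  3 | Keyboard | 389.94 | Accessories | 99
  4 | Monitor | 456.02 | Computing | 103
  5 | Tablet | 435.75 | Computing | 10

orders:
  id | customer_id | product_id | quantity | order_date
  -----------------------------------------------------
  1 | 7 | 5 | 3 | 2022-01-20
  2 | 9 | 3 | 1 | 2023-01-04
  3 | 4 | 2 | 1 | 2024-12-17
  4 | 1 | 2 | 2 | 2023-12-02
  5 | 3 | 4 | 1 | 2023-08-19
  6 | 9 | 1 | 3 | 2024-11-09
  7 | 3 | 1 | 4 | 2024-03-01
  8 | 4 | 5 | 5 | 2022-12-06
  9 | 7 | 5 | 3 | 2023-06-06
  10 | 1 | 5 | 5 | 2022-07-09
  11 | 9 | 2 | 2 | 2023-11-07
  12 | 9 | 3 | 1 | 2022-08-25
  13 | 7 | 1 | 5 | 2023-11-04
SELECT category, MAX(stock) AS max_stock FROM products GROUP BY category

Execution result:
category | max_stock
Accessories | 99
Audio | 81
Computing | 103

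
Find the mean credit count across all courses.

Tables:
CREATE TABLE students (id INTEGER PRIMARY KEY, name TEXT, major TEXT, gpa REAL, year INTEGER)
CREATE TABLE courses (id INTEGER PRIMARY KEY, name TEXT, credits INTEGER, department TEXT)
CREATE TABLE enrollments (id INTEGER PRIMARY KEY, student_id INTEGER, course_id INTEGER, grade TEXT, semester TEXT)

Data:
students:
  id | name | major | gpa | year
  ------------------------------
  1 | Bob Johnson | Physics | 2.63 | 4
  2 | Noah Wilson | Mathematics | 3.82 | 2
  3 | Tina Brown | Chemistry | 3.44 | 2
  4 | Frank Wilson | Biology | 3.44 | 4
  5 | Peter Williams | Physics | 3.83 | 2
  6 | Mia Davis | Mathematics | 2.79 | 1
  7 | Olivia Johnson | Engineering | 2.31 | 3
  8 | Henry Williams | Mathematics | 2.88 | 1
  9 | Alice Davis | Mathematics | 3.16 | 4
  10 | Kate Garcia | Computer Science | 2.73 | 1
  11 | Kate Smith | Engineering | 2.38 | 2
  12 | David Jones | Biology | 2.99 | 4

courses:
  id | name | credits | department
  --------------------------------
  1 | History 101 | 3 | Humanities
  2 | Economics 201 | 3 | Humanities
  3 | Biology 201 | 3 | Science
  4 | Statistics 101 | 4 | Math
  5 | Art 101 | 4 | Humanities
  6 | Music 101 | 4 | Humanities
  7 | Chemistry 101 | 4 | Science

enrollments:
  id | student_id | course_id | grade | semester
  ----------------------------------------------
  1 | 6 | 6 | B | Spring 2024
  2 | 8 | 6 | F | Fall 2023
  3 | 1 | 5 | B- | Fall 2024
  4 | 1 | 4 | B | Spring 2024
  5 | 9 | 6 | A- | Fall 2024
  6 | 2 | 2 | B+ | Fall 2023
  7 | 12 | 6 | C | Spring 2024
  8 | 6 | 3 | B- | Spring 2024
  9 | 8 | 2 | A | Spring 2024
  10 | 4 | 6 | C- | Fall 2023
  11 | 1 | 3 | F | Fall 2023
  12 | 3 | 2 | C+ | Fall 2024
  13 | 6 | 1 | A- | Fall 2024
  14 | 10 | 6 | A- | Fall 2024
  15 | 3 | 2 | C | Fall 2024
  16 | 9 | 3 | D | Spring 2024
SELECT AVG(credits) FROM courses

Execution result:
3.57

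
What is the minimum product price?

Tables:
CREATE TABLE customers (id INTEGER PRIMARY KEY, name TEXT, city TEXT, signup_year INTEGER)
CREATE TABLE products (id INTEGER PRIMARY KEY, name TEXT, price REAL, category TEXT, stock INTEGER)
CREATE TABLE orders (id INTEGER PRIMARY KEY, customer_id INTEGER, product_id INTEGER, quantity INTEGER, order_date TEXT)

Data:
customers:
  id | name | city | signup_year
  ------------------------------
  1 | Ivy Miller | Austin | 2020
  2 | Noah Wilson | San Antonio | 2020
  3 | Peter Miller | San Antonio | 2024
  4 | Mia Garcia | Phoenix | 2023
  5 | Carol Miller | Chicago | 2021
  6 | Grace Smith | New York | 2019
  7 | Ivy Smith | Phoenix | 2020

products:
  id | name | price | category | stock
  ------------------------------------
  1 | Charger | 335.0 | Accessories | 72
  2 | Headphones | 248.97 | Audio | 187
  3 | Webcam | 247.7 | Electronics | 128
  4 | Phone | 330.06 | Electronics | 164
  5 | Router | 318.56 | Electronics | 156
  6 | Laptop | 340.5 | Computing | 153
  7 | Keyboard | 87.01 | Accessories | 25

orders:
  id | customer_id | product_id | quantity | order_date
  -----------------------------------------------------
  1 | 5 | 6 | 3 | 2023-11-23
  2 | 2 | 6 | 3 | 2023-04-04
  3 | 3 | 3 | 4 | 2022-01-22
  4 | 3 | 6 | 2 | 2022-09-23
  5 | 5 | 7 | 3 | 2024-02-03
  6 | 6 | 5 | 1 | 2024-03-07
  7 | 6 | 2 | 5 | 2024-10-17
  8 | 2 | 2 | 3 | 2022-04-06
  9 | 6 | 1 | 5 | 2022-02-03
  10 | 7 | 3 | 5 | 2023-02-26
SELECT MIN(price) FROM products

Execution result:
87.01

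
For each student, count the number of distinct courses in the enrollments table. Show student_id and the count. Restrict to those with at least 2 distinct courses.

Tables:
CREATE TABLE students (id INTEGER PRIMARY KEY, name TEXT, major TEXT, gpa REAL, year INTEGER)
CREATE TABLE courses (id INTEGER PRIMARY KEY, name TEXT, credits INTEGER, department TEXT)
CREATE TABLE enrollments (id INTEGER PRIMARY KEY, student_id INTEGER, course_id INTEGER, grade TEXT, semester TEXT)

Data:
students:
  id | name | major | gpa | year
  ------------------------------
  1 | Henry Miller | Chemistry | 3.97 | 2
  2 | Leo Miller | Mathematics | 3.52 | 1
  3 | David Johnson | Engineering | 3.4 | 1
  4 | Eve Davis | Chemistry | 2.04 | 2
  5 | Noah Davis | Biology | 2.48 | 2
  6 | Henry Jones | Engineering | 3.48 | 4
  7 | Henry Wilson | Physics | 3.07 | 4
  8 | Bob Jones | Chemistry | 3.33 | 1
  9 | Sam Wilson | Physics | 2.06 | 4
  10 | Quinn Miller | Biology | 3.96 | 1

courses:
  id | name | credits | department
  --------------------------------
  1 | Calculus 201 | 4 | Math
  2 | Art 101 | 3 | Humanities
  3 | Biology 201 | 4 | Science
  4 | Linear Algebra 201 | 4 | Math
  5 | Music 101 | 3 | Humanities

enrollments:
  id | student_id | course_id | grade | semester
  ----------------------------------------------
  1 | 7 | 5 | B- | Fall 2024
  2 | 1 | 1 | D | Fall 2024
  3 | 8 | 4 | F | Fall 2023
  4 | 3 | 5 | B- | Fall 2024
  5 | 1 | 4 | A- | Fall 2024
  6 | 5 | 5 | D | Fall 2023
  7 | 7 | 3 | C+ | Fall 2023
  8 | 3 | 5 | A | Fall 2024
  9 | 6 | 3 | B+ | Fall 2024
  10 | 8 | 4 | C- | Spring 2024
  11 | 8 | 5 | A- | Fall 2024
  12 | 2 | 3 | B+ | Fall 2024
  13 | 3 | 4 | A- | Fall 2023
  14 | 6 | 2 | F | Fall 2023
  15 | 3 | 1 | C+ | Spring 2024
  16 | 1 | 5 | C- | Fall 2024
SELECT student_id, COUNT(DISTINCT course_id) AS distinct_course_count FROM enrollments GROUP BY student_id HAVING COUNT(DISTINCT course_id) >= 2

Execution result:
student_id | distinct_course_count
1 | 3
3 | 3
6 | 2
7 | 2
8 | 2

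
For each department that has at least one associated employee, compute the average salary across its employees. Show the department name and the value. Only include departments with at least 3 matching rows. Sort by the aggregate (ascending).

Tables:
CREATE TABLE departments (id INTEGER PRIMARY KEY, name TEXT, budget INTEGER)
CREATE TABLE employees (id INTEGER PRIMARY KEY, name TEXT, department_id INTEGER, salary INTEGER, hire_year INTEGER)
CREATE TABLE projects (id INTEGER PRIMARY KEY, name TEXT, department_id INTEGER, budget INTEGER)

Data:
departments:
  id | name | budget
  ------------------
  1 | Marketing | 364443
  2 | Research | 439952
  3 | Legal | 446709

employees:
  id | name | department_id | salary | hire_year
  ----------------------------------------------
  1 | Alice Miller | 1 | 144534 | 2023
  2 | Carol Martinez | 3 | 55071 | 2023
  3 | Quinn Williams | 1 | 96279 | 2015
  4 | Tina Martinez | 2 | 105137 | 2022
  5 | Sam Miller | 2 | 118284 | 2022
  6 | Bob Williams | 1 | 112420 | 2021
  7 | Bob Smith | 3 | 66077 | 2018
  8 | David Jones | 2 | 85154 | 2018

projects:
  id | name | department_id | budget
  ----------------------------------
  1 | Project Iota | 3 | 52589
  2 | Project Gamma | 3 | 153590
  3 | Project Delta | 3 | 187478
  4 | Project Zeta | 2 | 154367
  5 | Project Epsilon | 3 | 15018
SELECT p.name, AVG(c.salary) AS avg_salary FROM employees c JOIN departments p ON c.department_id = p.id GROUP BY p.id, p.name HAVING COUNT(*) >= 3 ORDER BY avg_salary ASC

Execution result:
name | avg_salary
Research | 102858.33
Marketing | 117744.33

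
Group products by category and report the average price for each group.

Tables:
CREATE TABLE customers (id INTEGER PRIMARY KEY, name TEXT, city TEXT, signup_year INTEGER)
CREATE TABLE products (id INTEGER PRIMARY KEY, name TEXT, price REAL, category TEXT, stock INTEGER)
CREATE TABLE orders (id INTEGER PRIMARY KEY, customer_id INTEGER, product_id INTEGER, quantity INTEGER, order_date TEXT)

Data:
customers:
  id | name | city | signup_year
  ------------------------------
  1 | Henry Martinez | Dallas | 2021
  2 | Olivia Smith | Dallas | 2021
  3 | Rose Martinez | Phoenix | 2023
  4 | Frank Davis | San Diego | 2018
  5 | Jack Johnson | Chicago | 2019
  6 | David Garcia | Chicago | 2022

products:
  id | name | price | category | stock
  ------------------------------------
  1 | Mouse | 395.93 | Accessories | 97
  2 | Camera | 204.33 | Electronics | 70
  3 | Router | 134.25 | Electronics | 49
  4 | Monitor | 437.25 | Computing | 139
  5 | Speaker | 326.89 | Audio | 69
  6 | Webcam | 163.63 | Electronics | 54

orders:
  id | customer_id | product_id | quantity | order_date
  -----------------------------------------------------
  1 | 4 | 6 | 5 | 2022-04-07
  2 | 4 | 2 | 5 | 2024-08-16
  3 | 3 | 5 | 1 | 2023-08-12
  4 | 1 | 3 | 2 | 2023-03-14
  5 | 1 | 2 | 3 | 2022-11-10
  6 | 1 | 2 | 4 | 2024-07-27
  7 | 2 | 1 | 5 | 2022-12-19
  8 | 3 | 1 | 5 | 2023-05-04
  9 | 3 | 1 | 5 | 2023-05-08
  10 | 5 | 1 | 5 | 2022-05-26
SELECT category, AVG(price) AS avg_price FROM products GROUP BY category

Execution result:
category | avg_price
Accessories | 395.93
Audio | 326.89
Computing | 437.25
Electronics | 167.40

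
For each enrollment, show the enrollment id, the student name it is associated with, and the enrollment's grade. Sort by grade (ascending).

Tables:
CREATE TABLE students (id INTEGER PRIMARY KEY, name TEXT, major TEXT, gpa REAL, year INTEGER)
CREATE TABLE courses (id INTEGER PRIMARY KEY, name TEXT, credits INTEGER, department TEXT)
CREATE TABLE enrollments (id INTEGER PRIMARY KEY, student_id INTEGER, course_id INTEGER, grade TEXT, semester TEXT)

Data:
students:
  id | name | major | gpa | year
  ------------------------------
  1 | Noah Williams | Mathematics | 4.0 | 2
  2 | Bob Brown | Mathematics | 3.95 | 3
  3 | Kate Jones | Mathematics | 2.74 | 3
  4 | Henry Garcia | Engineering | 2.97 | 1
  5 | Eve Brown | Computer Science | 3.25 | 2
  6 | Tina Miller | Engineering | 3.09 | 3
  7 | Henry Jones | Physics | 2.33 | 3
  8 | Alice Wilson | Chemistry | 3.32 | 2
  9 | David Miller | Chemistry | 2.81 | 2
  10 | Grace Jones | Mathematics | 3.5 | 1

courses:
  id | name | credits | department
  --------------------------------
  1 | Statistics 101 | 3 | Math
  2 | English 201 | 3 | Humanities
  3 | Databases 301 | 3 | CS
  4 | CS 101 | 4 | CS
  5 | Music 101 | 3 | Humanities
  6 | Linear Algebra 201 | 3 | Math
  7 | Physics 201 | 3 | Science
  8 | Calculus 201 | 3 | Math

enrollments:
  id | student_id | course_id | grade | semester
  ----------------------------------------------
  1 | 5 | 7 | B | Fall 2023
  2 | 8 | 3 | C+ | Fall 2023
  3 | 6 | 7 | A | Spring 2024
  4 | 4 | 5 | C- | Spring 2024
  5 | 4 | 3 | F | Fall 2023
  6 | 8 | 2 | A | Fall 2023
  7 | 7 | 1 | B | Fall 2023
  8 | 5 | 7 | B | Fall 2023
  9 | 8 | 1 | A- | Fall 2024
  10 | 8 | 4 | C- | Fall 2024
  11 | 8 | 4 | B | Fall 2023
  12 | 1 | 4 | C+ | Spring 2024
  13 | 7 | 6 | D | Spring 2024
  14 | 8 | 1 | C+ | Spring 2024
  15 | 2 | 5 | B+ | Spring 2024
SELECT c.id, p.name AS student, c.grade FROM enrollments c JOIN students p ON c.student_id = p.id ORDER BY c.grade ASC

Execution result:
id | student | grade
3 | Tina Miller | A
6 | Alice Wilson | A
9 | Alice Wilson | A-
1 | Eve Brown | B
7 | Henry Jones | B
8 | Eve Brown | B
11 | Alice Wilson | B
15 | Bob Brown | B+
2 | Alice Wilson | C+
12 | Noah Williams | C+
14 | Alice Wilson | C+
4 | Henry Garcia | C-
10 | Alice Wilson | C-
13 | Henry Jones | D
5 | Henry Garcia | F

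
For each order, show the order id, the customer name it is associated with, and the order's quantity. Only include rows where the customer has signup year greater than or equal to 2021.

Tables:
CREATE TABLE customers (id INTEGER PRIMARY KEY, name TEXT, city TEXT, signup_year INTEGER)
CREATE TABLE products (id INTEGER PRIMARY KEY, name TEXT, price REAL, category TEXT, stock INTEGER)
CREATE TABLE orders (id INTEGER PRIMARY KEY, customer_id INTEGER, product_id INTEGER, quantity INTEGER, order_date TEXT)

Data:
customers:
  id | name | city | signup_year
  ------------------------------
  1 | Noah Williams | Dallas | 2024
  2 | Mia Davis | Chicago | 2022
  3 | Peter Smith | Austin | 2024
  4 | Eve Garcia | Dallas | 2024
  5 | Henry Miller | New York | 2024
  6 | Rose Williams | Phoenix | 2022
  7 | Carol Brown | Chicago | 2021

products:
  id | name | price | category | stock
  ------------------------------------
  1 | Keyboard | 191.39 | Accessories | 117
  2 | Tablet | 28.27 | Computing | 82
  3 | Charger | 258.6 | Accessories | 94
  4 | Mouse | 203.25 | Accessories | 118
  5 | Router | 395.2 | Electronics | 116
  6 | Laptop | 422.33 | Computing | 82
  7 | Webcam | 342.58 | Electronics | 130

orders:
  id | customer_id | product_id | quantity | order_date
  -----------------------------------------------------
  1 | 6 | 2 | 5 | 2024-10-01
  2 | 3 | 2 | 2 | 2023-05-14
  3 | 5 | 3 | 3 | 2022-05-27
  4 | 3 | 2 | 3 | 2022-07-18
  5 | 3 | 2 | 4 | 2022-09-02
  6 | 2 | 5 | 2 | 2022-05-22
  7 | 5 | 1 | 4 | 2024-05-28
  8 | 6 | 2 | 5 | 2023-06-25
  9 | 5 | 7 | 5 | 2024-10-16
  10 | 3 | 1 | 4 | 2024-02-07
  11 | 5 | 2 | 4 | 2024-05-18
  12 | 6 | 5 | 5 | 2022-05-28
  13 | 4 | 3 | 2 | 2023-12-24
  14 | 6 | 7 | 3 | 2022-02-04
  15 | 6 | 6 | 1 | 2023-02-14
SELECT c.id, p.name AS customer, c.quantity FROM orders c JOIN customers p ON c.customer_id = p.id WHERE p.signup_year >= 2021

Execution result:
id | customer | quantity
1 | Rose Williams | 5
2 | Peter Smith | 2
3 | Henry Miller | 3
4 | Peter Smith | 3
5 | Peter Smith | 4
6 | Mia Davis | 2
7 | Henry Miller | 4
8 | Rose Williams | 5
9 | Henry Miller | 5
10 | Peter Smith | 4
11 | Henry Miller | 4
12 | Rose Williams | 5
13 | Eve Garcia | 2
14 | Rose Williams | 3
15 | Rose Williams | 1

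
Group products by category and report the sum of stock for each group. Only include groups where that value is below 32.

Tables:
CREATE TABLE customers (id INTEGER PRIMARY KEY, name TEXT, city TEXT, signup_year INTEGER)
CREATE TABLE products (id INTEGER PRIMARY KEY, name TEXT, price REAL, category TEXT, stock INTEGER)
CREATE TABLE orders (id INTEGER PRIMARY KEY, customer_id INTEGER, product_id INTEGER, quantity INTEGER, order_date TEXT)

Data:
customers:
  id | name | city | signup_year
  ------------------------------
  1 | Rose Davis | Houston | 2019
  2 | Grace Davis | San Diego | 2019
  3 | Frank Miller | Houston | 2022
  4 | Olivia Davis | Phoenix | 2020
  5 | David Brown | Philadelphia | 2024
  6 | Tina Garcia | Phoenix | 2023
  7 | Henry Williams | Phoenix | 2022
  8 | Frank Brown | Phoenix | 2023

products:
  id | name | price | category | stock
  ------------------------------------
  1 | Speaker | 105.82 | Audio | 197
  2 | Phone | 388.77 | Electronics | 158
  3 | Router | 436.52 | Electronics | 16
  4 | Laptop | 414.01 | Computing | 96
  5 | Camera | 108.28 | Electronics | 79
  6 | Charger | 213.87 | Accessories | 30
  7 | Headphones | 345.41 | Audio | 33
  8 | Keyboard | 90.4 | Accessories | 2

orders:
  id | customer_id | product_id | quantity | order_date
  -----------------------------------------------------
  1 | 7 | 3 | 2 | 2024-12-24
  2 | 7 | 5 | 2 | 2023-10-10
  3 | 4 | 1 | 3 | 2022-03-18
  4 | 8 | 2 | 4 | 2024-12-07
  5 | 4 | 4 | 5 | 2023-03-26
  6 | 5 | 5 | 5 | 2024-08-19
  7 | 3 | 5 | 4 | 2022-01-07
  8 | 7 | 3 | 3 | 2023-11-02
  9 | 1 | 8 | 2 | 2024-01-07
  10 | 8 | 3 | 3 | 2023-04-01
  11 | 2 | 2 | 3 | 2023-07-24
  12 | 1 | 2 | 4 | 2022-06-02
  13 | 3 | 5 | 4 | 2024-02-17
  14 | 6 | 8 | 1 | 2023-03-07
SELECT category, SUM(stock) AS sum_stock FROM products GROUP BY category HAVING SUM(stock) < 32

Execution result:
(no rows)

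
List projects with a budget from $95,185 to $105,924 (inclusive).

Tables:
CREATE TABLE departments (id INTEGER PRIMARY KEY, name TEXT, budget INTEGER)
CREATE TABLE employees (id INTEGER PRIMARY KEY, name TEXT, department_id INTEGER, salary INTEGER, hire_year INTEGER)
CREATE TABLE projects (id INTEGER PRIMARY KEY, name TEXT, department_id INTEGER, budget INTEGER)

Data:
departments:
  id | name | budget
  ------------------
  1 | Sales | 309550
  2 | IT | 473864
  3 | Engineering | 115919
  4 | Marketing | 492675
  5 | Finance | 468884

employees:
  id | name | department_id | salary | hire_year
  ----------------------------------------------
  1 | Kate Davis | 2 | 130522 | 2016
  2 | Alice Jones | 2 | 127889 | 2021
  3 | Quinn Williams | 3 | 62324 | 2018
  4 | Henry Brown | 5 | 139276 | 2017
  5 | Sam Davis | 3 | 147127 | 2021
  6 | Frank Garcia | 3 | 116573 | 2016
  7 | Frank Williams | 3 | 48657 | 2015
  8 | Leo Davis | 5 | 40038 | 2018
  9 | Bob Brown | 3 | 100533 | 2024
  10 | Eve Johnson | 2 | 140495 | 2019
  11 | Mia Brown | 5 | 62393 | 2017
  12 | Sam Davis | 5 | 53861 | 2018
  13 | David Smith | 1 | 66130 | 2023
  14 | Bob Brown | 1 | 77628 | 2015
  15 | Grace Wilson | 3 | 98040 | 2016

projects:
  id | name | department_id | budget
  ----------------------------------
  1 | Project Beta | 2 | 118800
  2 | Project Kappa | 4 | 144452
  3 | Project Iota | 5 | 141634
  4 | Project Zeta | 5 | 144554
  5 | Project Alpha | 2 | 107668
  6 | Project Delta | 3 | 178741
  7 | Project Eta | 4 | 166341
SELECT name, budget FROM projects WHERE budget BETWEEN 95185 AND 105924

Execution result:
(no rows)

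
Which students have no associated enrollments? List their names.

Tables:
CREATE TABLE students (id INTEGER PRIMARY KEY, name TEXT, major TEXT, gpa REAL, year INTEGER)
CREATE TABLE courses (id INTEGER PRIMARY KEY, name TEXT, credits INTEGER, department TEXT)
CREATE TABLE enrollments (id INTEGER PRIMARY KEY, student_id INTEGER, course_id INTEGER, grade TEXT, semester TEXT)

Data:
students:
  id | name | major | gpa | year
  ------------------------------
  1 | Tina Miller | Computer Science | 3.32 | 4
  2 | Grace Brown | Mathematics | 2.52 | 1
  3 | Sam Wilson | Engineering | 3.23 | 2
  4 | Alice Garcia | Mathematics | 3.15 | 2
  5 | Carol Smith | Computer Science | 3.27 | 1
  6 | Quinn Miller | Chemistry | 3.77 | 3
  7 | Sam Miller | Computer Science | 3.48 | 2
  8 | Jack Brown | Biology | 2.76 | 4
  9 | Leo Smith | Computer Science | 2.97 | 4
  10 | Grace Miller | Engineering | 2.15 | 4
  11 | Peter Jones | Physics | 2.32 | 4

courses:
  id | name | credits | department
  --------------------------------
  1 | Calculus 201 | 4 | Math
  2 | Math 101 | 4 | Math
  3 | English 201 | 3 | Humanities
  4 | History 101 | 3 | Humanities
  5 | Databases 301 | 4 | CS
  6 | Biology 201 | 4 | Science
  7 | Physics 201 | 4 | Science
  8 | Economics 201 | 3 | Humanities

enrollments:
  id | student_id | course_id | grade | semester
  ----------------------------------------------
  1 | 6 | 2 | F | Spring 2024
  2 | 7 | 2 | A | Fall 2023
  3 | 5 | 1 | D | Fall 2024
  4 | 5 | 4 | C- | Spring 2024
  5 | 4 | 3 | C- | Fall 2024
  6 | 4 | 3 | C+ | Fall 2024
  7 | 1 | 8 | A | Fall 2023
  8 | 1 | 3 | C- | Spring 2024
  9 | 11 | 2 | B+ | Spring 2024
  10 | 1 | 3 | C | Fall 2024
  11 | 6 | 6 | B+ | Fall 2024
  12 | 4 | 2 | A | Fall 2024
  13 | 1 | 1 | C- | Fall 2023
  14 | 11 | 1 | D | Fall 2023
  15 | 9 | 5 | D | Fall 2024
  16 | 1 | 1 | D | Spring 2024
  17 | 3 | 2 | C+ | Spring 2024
SELECT p.name FROM students p LEFT JOIN enrollments c ON c.student_id = p.id WHERE c.id IS NULL

Execution result:
name
Grace Brown
Jack Brown
Grace Miller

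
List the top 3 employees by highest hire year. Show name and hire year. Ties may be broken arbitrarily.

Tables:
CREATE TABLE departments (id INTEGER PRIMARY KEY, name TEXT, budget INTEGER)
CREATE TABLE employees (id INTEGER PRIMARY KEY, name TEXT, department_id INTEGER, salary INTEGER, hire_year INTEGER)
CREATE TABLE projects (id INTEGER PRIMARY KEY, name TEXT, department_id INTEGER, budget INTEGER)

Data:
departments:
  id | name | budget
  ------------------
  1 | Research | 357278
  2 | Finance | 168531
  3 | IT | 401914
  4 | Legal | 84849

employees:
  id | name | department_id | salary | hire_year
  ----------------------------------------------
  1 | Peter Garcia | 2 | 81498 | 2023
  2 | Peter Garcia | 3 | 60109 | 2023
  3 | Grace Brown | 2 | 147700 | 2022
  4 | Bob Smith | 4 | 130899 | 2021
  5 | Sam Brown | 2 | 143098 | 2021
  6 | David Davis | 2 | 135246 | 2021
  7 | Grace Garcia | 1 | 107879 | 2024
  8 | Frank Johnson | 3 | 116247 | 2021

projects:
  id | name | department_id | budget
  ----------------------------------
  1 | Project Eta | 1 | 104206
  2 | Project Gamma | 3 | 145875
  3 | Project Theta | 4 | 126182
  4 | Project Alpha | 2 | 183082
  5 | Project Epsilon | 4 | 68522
SELECT name, hire_year FROM employees ORDER BY hire_year DESC LIMIT 3

Execution result:
name | hire_year
Grace Garcia | 2024
Peter Garcia | 2023
Peter Garcia | 2023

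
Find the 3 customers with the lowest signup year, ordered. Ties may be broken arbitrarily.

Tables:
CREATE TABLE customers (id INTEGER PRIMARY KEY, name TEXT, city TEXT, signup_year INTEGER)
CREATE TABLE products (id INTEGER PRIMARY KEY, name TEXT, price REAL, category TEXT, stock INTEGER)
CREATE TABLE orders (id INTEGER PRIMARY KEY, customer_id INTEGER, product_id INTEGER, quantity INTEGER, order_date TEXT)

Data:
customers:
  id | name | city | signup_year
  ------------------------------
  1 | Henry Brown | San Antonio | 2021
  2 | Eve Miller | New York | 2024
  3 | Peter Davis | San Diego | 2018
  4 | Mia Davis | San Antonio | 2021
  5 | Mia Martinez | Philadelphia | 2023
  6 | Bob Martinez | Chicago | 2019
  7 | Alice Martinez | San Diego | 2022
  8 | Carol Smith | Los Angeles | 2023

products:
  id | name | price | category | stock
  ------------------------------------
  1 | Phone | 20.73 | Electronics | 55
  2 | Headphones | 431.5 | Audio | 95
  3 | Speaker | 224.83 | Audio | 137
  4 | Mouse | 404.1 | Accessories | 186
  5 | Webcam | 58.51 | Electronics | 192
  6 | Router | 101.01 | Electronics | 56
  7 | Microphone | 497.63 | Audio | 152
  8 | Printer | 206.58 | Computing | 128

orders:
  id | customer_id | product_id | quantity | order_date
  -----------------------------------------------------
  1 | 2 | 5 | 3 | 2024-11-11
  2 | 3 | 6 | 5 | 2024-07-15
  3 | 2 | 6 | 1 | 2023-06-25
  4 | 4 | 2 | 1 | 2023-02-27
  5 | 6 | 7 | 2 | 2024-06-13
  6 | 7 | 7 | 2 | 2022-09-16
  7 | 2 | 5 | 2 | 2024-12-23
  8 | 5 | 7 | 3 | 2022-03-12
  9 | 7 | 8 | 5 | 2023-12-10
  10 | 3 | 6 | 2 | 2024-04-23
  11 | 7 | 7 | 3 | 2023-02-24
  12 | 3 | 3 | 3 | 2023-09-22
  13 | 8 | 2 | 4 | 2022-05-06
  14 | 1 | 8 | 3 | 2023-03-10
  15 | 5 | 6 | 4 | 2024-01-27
SELECT name, signup_year FROM customers ORDER BY signup_year ASC LIMIT 3

Execution result:
name | signup_year
Peter Davis | 2018
Bob Martinez | 2019
Henry Brown | 2021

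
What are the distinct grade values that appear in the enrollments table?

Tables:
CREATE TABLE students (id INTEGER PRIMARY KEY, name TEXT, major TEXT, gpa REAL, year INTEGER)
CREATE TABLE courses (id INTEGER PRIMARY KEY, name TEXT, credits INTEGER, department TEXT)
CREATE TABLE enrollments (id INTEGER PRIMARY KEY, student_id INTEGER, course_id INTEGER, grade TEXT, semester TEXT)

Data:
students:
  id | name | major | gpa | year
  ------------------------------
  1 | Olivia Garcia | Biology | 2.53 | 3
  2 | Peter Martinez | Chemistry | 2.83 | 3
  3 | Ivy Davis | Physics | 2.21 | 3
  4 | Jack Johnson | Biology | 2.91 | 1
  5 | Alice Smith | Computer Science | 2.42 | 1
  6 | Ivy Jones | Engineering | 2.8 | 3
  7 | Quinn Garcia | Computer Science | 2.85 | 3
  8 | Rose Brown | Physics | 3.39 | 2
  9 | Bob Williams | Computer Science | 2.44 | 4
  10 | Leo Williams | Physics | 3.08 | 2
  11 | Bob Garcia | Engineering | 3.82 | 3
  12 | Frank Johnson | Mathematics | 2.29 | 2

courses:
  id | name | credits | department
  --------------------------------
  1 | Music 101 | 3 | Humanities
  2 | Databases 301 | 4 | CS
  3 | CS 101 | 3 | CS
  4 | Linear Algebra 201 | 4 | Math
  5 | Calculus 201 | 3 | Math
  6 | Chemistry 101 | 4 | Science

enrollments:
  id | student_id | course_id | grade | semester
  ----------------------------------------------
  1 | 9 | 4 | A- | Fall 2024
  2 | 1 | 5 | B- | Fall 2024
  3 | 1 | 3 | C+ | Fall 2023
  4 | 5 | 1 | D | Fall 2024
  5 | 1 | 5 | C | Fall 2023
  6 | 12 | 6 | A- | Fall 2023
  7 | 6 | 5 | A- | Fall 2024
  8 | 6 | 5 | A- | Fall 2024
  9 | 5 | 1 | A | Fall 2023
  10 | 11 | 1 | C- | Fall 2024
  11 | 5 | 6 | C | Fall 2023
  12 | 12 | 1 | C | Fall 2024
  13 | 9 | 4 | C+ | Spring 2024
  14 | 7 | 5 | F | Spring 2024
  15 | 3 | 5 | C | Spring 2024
SELECT DISTINCT grade FROM enrollments

Execution result:
grade
A-
B-
C+
D
C
A
C-
F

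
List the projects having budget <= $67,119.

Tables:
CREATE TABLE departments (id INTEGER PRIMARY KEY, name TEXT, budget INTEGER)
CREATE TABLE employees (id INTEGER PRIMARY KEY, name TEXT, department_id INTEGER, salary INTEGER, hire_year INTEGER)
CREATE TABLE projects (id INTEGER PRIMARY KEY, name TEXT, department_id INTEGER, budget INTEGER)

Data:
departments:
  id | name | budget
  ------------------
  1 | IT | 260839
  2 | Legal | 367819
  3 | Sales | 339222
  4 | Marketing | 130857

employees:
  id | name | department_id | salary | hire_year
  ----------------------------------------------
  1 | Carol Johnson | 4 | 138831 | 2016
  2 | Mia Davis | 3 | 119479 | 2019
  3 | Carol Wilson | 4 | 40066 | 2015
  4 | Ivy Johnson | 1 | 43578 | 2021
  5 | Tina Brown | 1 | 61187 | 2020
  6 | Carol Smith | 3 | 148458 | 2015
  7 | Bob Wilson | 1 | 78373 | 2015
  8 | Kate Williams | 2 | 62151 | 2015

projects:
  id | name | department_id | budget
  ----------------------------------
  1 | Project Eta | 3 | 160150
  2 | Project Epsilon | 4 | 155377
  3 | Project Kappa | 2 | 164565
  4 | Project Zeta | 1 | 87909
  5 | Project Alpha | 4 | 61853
SELECT name, budget FROM projects WHERE budget <= 67119

Execution result:
name | budget
Project Alpha | 61853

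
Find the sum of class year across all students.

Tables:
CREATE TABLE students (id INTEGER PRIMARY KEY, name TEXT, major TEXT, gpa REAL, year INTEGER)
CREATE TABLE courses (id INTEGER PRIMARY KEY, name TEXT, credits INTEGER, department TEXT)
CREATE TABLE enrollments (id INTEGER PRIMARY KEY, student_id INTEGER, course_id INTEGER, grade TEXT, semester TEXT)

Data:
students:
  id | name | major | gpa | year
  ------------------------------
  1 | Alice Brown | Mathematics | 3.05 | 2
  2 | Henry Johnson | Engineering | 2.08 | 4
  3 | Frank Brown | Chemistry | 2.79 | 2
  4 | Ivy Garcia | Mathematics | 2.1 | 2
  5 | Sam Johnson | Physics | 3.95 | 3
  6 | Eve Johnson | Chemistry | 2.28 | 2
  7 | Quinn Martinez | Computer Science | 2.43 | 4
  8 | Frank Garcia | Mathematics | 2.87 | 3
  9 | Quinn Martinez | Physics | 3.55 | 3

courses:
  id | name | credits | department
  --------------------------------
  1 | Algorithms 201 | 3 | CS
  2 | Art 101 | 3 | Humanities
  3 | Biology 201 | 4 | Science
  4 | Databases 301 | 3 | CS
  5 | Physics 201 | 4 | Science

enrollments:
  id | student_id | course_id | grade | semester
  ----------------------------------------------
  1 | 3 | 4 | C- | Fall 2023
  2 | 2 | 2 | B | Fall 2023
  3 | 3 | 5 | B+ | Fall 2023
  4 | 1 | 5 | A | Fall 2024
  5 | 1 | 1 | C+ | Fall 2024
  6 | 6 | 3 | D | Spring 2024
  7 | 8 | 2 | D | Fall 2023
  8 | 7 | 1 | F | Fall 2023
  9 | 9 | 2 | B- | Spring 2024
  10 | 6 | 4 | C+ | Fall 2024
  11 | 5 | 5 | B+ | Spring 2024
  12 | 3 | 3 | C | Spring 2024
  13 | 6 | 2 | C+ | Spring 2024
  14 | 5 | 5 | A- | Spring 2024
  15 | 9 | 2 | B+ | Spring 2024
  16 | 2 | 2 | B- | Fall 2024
SELECT SUM(year) FROM students

Execution result:
25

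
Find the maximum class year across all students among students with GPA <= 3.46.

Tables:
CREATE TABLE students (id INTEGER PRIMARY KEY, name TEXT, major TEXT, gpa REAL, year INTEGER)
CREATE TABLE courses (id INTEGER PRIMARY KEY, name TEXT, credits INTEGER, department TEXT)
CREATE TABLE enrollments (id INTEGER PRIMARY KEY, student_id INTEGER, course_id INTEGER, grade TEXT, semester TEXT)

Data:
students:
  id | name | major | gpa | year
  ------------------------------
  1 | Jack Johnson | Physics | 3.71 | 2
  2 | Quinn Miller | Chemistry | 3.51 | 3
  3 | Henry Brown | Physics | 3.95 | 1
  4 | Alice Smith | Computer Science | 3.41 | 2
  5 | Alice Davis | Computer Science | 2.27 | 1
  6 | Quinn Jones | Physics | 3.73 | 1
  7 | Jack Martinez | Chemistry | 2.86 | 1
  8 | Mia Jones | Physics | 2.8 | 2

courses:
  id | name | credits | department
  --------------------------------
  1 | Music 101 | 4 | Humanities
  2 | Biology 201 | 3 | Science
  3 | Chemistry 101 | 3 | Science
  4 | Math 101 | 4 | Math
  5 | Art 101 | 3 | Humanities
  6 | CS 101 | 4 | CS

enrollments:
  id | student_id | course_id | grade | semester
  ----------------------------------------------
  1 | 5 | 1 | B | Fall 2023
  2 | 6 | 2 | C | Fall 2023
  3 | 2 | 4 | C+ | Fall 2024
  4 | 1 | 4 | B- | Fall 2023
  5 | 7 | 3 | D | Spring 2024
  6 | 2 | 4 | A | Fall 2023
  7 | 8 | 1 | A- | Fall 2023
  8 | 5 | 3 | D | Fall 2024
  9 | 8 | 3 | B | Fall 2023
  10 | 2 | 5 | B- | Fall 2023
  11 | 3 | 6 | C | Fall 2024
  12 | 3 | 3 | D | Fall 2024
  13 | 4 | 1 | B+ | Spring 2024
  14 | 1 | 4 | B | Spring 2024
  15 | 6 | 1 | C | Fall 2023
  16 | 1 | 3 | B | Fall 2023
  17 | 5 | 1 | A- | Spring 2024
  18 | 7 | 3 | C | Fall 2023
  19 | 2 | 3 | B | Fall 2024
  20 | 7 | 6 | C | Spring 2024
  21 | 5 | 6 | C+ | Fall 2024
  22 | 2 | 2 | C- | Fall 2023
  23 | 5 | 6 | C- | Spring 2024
SELECT MAX(year) FROM students WHERE gpa <= 3.46

Execution result:
2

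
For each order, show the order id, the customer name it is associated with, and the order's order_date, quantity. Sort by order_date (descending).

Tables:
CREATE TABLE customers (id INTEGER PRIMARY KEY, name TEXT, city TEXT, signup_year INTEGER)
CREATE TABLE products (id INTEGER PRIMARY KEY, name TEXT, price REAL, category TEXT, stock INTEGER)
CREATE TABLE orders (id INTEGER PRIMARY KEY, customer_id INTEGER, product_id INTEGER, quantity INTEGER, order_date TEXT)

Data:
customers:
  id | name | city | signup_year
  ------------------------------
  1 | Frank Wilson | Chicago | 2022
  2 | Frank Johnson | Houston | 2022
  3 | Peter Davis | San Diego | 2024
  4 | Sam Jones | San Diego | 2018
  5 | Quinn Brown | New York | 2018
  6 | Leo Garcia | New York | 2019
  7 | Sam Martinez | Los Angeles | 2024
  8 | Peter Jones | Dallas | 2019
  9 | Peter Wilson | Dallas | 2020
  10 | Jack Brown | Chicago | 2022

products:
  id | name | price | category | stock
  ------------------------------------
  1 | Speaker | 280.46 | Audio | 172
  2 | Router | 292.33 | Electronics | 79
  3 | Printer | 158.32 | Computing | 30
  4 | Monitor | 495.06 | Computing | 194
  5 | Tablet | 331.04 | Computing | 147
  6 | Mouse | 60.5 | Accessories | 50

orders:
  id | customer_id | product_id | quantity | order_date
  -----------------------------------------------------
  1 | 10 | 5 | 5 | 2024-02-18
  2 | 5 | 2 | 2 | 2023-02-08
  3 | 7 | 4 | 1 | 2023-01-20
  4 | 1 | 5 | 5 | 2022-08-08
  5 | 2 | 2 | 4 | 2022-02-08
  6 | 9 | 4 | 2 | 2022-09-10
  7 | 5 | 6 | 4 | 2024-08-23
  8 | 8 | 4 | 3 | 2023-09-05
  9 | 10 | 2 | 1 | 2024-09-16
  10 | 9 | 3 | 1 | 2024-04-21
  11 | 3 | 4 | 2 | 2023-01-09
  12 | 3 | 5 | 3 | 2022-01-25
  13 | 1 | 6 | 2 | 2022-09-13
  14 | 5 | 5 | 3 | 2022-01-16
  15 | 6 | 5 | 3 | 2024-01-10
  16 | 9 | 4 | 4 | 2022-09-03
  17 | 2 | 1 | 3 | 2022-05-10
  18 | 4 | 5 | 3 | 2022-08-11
SELECT c.id, p.name AS customer, c.order_date, c.quantity FROM orders c JOIN customers p ON c.customer_id = p.id ORDER BY c.order_date DESC

Execution result:
id | customer | order_date | quantity
9 | Jack Brown | 2024-09-16 | 1
7 | Quinn Brown | 2024-08-23 | 4
10 | Peter Wilson | 2024-04-21 | 1
1 | Jack Brown | 2024-02-18 | 5
15 | Leo Garcia | 2024-01-10 | 3
8 | Peter Jones | 2023-09-05 | 3
2 | Quinn Brown | 2023-02-08 | 2
3 | Sam Martinez | 2023-01-20 | 1
11 | Peter Davis | 2023-01-09 | 2
13 | Frank Wilson | 2022-09-13 | 2
6 | Peter Wilson | 2022-09-10 | 2
16 | Peter Wilson | 2022-09-03 | 4
18 | Sam Jones | 2022-08-11 | 3
4 | Frank Wilson | 2022-08-08 | 5
17 | Frank Johnson | 2022-05-10 | 3
5 | Frank Johnson | 2022-02-08 | 4
12 | Peter Davis | 2022-01-25 | 3
14 | Quinn Brown | 2022-01-16 | 3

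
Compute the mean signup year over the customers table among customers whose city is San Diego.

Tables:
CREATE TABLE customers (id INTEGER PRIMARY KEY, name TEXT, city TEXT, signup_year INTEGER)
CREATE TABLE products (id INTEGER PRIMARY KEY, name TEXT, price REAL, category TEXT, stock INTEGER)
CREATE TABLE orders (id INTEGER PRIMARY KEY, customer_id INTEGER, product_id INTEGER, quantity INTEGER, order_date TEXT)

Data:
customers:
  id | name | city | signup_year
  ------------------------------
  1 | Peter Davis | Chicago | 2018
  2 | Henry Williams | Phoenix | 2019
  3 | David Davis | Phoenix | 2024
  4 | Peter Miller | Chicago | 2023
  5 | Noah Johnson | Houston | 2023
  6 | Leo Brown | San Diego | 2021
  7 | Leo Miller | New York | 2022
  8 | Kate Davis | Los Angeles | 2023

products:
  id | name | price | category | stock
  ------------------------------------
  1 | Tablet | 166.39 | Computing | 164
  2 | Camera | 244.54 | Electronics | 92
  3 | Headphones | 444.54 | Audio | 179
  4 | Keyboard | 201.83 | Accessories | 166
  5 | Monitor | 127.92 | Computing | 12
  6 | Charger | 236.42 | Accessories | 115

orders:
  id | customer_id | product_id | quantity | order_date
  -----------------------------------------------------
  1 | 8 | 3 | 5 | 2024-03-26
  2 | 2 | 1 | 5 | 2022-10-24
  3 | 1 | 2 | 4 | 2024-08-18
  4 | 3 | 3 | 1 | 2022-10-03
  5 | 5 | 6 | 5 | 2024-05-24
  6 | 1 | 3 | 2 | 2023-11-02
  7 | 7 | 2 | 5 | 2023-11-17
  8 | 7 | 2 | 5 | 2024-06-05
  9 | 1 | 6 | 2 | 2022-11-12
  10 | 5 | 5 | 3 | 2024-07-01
SELECT AVG(signup_year) FROM customers WHERE city = 'San Diego'

Execution result:
2021.00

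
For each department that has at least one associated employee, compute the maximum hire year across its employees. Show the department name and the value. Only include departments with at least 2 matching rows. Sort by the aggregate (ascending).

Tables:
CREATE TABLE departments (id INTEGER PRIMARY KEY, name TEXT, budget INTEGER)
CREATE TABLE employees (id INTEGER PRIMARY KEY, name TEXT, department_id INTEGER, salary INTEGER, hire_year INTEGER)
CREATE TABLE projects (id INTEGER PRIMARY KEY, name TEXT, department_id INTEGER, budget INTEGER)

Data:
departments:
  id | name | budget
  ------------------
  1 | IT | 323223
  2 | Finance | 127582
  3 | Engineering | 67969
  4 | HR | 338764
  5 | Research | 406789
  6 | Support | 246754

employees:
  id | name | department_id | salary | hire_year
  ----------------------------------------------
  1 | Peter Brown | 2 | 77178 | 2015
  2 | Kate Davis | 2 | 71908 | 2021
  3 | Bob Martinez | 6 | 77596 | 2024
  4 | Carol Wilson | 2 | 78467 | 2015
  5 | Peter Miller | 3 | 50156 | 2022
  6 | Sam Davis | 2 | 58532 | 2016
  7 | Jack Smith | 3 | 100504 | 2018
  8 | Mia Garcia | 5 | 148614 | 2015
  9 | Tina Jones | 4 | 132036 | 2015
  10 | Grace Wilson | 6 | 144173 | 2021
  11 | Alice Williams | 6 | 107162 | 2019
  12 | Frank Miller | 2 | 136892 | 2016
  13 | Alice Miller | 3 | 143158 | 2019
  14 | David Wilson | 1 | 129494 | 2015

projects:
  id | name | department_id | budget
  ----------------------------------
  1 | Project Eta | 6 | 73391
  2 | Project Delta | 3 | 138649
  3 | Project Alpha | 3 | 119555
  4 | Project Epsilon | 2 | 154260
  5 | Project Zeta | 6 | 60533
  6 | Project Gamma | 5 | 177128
SELECT p.name, MAX(c.hire_year) AS max_hire_year FROM employees c JOIN departments p ON c.department_id = p.id GROUP BY p.id, p.name HAVING COUNT(*) >= 2 ORDER BY max_hire_year ASC

Execution result:
name | max_hire_year
Finance | 2021
Engineering | 2022
Support | 2024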